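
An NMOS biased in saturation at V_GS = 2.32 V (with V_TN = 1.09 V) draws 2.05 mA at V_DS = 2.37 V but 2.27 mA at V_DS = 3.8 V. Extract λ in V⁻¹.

λ = 0.0913 V⁻¹

With V_GS fixed, I_D ∝ (1 + λ V_DS) in saturation, so I_D2/I_D1 = (1 + λ V_DS2)/(1 + λ V_DS1).
2.27/2.05 = 1.107 = (1 + 3.8 λ)/(1 + 2.37 λ).
Solving: λ (I_D1 V_DS2 − I_D2 V_DS1) = I_D2 − I_D1, so λ = (2.27 − 2.05) / (2.05 × 3.8 − 2.27 × 2.37) = 0.22 / 2.41 = 0.0913 V⁻¹.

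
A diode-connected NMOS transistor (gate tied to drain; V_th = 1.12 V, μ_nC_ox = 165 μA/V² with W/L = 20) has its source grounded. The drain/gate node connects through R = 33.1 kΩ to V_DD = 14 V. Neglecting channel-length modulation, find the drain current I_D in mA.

I_D = 0.375 mA

With gate tied to drain, V_GS = V_DS ≥ V_GS − V_th, so the device is in saturation.
k_n = μ_nC_ox · (W/L) = 3.3 mA/V².
KCL at the drain: ½ k_n (V_GS − V_th)² = (V_DD − V_GS)/R.
Let x = V_GS − 1.12. Then 54.6 x² + x − 12.88 = 0, giving x = 0.477 V (positive root), so V_GS = 1.6 V.
I_D = (V_DD − V_GS)/R = (14 − 1.6) / 33.1 = 0.375 mA.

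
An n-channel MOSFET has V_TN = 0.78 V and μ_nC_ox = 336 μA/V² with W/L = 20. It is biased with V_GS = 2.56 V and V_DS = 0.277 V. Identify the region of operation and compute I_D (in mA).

Triode; I_D = 3.06 mA

k_n = μ_nC_ox · (W/L) = 6.72 mA/V².
V_ov = V_GS − V_TN = 2.56 − 0.78 = 1.78 V.
Since V_DS = 0.277 V < V_ov = 1.78 V, the device is in the triode region.
I_D = k_n [V_ov · V_DS − ½ V_DS²] = 6.72 × [1.78 × 0.277 − 0.5 × 0.277²] = 3.06 mA.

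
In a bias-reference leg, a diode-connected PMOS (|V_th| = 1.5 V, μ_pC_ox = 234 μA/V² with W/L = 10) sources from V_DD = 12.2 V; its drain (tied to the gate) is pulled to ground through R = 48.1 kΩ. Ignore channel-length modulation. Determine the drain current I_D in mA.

With gate tied to drain, V_SG = V_SD ≥ V_SG − |V_th|, so the device is in saturation.
k_p = μ_pC_ox · (W/L) = 2.34 mA/V².
KCL at the drain: ½ k_p (V_SG − |V_th|)² = (V_DD − V_SG)/R.
Let x = V_SG − 1.5. Then 56.3 x² + x − 10.7 = 0, giving x = 0.427 V (positive root), so V_SG = 1.93 V.
I_D = (V_DD − V_SG)/R = (12.2 − 1.93) / 48.1 = 0.214 mA.

I_D = 0.214 mA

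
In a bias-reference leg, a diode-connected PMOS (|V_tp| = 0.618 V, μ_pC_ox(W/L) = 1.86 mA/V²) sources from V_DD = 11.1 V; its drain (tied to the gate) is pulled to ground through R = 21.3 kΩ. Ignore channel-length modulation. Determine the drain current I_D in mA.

With gate tied to drain, V_SG = V_SD ≥ V_SG − |V_tp|, so the device is in saturation.
KCL at the drain: ½ k_p (V_SG − |V_tp|)² = (V_DD − V_SG)/R.
Let x = V_SG − 0.618. Then 19.8 x² + x − 10.48 = 0, giving x = 0.703 V (positive root), so V_SG = 1.32 V.
I_D = (V_DD − V_SG)/R = (11.1 − 1.32) / 21.3 = 0.459 mA.

I_D = 0.459 mA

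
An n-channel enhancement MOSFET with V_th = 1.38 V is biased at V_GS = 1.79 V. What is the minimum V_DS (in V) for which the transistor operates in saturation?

V_DS,sat = 0.410 V

The boundary between triode and saturation is V_DS = V_GS − V_th = V_ov.
V_ov = 1.79 − 1.38 = 0.41 V.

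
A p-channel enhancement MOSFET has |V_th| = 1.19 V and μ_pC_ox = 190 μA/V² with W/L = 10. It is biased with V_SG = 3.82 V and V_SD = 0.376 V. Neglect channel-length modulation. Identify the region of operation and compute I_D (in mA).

Triode; I_D = 1.74 mA

k_p = μ_pC_ox · (W/L) = 1.9 mA/V².
V_ov = V_SG − |V_th| = 3.82 − 1.19 = 2.63 V.
Since V_SD = 0.376 V < V_ov = 2.63 V, the device is in the triode region.
I_D = k_p [V_ov · V_SD − ½ V_SD²] = 1.9 × [2.63 × 0.376 − 0.5 × 0.376²] = 1.74 mA.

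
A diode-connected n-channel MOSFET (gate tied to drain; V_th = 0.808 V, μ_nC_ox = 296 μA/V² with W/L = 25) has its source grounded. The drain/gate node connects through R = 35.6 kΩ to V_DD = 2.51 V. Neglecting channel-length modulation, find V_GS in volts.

V_GS = 0.918 V

With gate tied to drain, V_GS = V_DS ≥ V_GS − V_th, so the device is in saturation.
k_n = μ_nC_ox · (W/L) = 7.4 mA/V².
KCL at the drain: ½ k_n (V_GS − V_th)² = (V_DD − V_GS)/R.
Let x = V_GS − 0.808. Then 132 x² + x − 1.702 = 0, giving x = 0.11 V (positive root), so V_GS = 0.918 V.
I_D = (V_DD − V_GS)/R = (2.51 − 0.918) / 35.6 = 0.0447 mA.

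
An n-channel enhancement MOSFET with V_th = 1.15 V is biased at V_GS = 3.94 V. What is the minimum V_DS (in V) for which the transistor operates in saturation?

The boundary between triode and saturation is V_DS = V_GS − V_th = V_ov.
V_ov = 3.94 − 1.15 = 2.79 V.

V_DS,sat = 2.79 V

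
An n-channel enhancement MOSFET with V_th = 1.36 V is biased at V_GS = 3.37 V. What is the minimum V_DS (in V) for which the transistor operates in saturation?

The boundary between triode and saturation is V_DS = V_GS − V_th = V_ov.
V_ov = 3.37 − 1.36 = 2.01 V.

V_DS,sat = 2.01 V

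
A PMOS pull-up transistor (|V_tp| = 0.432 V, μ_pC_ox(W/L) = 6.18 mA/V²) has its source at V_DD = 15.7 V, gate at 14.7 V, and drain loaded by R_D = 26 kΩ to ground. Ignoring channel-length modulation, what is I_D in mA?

I_D = 0.596 mA

V_SG = V_DD − V_G = 15.7 − 14.7 = 1 V, so V_ov = 1 − 0.432 = 0.568 V.
Assume saturation: I_D = ½ k_p V_ov² = 0.5 × 6.18 × 0.568² = 0.997 mA, giving V_SD = V_DD − I_D R_D = 15.7 − 0.997 × 26 = -10.2 V.
But -10.2 V < V_ov = 0.568 V, so the device is actually in triode.
In triode I_D = k_p[V_ov V_SD − ½ V_SD²] and I_D = (V_DD − V_SD)/R_D. Equating: 80.3 V_SD² − 92.27 V_SD + 15.7 = 0, giving V_SD = 0.208 V (the root below V_ov).
I_D = (15.7 − 0.208) / 26 = 0.596 mA.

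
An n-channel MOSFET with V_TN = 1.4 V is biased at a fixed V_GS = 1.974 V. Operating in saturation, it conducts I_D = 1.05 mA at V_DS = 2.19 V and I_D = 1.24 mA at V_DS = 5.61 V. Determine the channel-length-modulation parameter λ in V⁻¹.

λ = 0.0598 V⁻¹

With V_GS fixed, I_D ∝ (1 + λ V_DS) in saturation, so I_D2/I_D1 = (1 + λ V_DS2)/(1 + λ V_DS1).
1.24/1.05 = 1.181 = (1 + 5.61 λ)/(1 + 2.19 λ).
Solving: λ (I_D1 V_DS2 − I_D2 V_DS1) = I_D2 − I_D1, so λ = (1.24 − 1.05) / (1.05 × 5.61 − 1.24 × 2.19) = 0.19 / 3.17 = 0.0598 V⁻¹.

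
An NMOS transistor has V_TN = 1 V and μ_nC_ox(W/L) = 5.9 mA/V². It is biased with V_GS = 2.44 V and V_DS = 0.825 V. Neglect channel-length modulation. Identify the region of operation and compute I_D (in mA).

V_ov = V_GS − V_TN = 2.44 − 1 = 1.44 V.
Since V_DS = 0.825 V < V_ov = 1.44 V, the device is in the triode region.
I_D = k_n [V_ov · V_DS − ½ V_DS²] = 5.9 × [1.44 × 0.825 − 0.5 × 0.825²] = 5 mA.

Triode; I_D = 5.00 mA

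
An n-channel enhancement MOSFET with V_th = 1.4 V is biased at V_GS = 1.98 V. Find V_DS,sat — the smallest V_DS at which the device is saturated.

The boundary between triode and saturation is V_DS = V_GS − V_th = V_ov.
V_ov = 1.98 − 1.4 = 0.58 V.

V_DS,sat = 0.580 V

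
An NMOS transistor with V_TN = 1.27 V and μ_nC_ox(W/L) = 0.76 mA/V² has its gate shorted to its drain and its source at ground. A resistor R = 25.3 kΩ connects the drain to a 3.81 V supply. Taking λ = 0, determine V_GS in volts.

With gate tied to drain, V_GS = V_DS ≥ V_GS − V_TN, so the device is in saturation.
KCL at the drain: ½ k_n (V_GS − V_TN)² = (V_DD − V_GS)/R.
Let x = V_GS − 1.27. Then 9.61 x² + x − 2.54 = 0, giving x = 0.465 V (positive root), so V_GS = 1.73 V.
I_D = (V_DD − V_GS)/R = (3.81 − 1.73) / 25.3 = 0.082 mA.

V_GS = 1.73 V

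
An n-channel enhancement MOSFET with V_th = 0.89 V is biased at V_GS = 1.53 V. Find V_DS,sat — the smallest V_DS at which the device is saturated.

The boundary between triode and saturation is V_DS = V_GS − V_th = V_ov.
V_ov = 1.53 − 0.89 = 0.64 V.

V_DS,sat = 0.640 V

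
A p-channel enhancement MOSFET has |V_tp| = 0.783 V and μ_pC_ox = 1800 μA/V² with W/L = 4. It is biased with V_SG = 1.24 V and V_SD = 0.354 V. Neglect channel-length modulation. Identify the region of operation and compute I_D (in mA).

k_p = μ_pC_ox · (W/L) = 7.2 mA/V².
V_ov = V_SG − |V_tp| = 1.24 − 0.783 = 0.457 V.
Since V_SD = 0.354 V < V_ov = 0.457 V, the device is in the triode region.
I_D = k_p [V_ov · V_SD − ½ V_SD²] = 7.2 × [0.457 × 0.354 − 0.5 × 0.354²] = 0.714 mA.

Triode; I_D = 0.714 mA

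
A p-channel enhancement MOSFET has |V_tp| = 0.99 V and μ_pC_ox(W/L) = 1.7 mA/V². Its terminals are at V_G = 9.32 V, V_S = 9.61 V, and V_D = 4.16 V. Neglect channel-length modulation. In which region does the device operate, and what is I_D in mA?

V_SG = V_S − V_G = 9.61 − 9.32 = 0.29 V; V_SD = V_S − V_D = 9.61 − 4.16 = 5.45 V.
V_SG = 0.29 V < |V_tp| = 0.99 V, so the transistor is in cutoff.

Cutoff; I_D = 0 mA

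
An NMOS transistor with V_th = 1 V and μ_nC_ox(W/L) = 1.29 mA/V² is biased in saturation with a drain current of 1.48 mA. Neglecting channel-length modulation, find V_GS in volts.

In saturation I_D = ½ k_n (V_GS − V_th)², so V_GS − V_th = √(2 I_D / k_n) = √(2 × 1.48 / 1.29) = 1.51 V.
V_GS = 1 + 1.51 = 2.51 V.

V_GS = 2.51 V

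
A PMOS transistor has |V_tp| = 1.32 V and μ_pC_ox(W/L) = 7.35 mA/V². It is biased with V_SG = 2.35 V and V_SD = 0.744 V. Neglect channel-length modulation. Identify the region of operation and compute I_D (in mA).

V_ov = V_SG − |V_tp| = 2.35 − 1.32 = 1.03 V.
Since V_SD = 0.744 V < V_ov = 1.03 V, the device is in the triode region.
I_D = k_p [V_ov · V_SD − ½ V_SD²] = 7.35 × [1.03 × 0.744 − 0.5 × 0.744²] = 3.6 mA.

Triode; I_D = 3.60 mA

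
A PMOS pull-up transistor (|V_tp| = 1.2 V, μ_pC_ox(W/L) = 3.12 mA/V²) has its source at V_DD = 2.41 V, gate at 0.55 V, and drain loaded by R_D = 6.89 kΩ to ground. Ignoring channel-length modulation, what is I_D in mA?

I_D = 0.323 mA

V_SG = V_DD − V_G = 2.41 − 0.55 = 1.86 V, so V_ov = 1.86 − 1.2 = 0.66 V.
Assume saturation: I_D = ½ k_p V_ov² = 0.5 × 3.12 × 0.66² = 0.68 mA, giving V_SD = V_DD − I_D R_D = 2.41 − 0.68 × 6.89 = -2.27 V.
But -2.27 V < V_ov = 0.66 V, so the device is actually in triode.
In triode I_D = k_p[V_ov V_SD − ½ V_SD²] and I_D = (V_DD − V_SD)/R_D. Equating: 10.7 V_SD² − 15.19 V_SD + 2.41 = 0, giving V_SD = 0.182 V (the root below V_ov).
I_D = (2.41 − 0.182) / 6.89 = 0.323 mA.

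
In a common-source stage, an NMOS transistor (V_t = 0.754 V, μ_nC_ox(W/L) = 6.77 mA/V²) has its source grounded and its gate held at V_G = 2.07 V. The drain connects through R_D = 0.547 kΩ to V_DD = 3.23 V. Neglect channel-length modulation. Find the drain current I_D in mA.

V_GS = V_G = 2.07 V, so V_ov = 2.07 − 0.754 = 1.32 V.
Assume saturation: I_D = ½ k_n V_ov² = 0.5 × 6.77 × 1.32² = 5.86 mA, giving V_DS = V_DD − I_D R_D = 3.23 − 5.86 × 0.547 = 0.0233 V.
But 0.0233 V < V_ov = 1.32 V, so the device is actually in triode.
In triode I_D = k_n[V_ov V_DS − ½ V_DS²] and I_D = (V_DD − V_DS)/R_D. Equating: 1.85 V_DS² − 5.873 V_DS + 3.23 = 0, giving V_DS = 0.708 V (the root below V_ov).
I_D = (3.23 − 0.708) / 0.547 = 4.61 mA.

I_D = 4.61 mA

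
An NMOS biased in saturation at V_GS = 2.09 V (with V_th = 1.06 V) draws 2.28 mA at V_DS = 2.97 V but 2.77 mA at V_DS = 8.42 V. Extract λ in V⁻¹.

λ = 0.0447 V⁻¹

With V_GS fixed, I_D ∝ (1 + λ V_DS) in saturation, so I_D2/I_D1 = (1 + λ V_DS2)/(1 + λ V_DS1).
2.77/2.28 = 1.215 = (1 + 8.42 λ)/(1 + 2.97 λ).
Solving: λ (I_D1 V_DS2 − I_D2 V_DS1) = I_D2 − I_D1, so λ = (2.77 − 2.28) / (2.28 × 8.42 − 2.77 × 2.97) = 0.49 / 11 = 0.0447 V⁻¹.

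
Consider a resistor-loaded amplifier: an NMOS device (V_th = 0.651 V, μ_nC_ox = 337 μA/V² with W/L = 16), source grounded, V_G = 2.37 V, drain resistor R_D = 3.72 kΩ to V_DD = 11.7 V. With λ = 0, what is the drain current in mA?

I_D = 3.05 mA

V_GS = V_G = 2.37 V, so V_ov = 2.37 − 0.651 = 1.72 V.
k_n = μ_nC_ox · (W/L) = 5.392 mA/V².
Assume saturation: I_D = ½ k_n V_ov² = 0.5 × 5.392 × 1.72² = 7.97 mA, giving V_DS = V_DD − I_D R_D = 11.7 − 7.97 × 3.72 = -17.9 V.
But -17.9 V < V_ov = 1.72 V, so the device is actually in triode.
In triode I_D = k_n[V_ov V_DS − ½ V_DS²] and I_D = (V_DD − V_DS)/R_D. Equating: 10 V_DS² − 35.48 V_DS + 11.7 = 0, giving V_DS = 0.368 V (the root below V_ov).
I_D = (11.7 − 0.368) / 3.72 = 3.05 mA.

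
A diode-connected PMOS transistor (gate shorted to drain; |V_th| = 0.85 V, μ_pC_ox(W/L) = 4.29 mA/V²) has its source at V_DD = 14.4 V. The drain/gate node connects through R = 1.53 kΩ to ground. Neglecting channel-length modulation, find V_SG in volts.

V_SG = 2.74 V

With gate tied to drain, V_SG = V_SD ≥ V_SG − |V_th|, so the device is in saturation.
KCL at the drain: ½ k_p (V_SG − |V_th|)² = (V_DD − V_SG)/R.
Let x = V_SG − 0.85. Then 3.28 x² + x − 13.55 = 0, giving x = 1.89 V (positive root), so V_SG = 2.74 V.
I_D = (V_DD − V_SG)/R = (14.4 − 2.74) / 1.53 = 7.62 mA.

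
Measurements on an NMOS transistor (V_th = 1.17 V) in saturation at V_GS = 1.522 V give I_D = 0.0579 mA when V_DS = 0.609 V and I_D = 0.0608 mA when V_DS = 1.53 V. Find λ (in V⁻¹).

With V_GS fixed, I_D ∝ (1 + λ V_DS) in saturation, so I_D2/I_D1 = (1 + λ V_DS2)/(1 + λ V_DS1).
0.0608/0.0579 = 1.05 = (1 + 1.53 λ)/(1 + 0.609 λ).
Solving: λ (I_D1 V_DS2 − I_D2 V_DS1) = I_D2 − I_D1, so λ = (0.0608 − 0.0579) / (0.0579 × 1.53 − 0.0608 × 0.609) = 0.0029 / 0.0516 = 0.0562 V⁻¹.

λ = 0.0562 V⁻¹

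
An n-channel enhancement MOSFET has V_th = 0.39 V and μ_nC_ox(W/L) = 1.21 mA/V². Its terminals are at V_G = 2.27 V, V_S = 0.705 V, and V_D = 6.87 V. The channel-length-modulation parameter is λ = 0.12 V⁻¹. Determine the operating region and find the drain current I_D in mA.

Saturation; I_D = 1.45 mA

V_GS = V_G − V_S = 2.27 − 0.705 = 1.56 V; V_DS = V_D − V_S = 6.87 − 0.705 = 6.17 V.
V_ov = V_GS − V_th = 1.56 − 0.39 = 1.17 V.
Since V_DS = 6.17 V ≥ V_ov = 1.17 V, the device is in saturation.
I_D = ½ k_n V_ov² (1 + λ V_DS) = 0.5 × 1.21 × 1.17² × (1 + 0.12 × 6.17) = 1.45 mA.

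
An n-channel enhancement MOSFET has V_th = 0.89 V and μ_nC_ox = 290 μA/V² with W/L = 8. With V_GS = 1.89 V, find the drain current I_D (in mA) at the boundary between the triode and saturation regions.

I_D = 1.16 mA

At the boundary V_DS = V_ov = V_GS − V_th = 1.89 − 0.89 = 1 V.
k_n = μ_nC_ox · (W/L) = 2.32 mA/V².
I_D = ½ k_n V_ov² = 0.5 × 2.32 × 1² = 1.16 mA.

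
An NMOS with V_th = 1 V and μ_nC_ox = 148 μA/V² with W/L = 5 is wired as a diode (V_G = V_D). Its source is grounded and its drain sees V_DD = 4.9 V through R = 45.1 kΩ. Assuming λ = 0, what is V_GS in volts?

V_GS = 1.45 V

With gate tied to drain, V_GS = V_DS ≥ V_GS − V_th, so the device is in saturation.
k_n = μ_nC_ox · (W/L) = 0.74 mA/V².
KCL at the drain: ½ k_n (V_GS − V_th)² = (V_DD − V_GS)/R.
Let x = V_GS − 1. Then 16.7 x² + x − 3.9 = 0, giving x = 0.454 V (positive root), so V_GS = 1.45 V.
I_D = (V_DD − V_GS)/R = (4.9 − 1.45) / 45.1 = 0.0764 mA.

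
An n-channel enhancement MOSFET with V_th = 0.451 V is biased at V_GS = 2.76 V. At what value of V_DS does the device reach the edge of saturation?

V_DS,sat = 2.31 V

The boundary between triode and saturation is V_DS = V_GS − V_th = V_ov.
V_ov = 2.76 − 0.451 = 2.31 V.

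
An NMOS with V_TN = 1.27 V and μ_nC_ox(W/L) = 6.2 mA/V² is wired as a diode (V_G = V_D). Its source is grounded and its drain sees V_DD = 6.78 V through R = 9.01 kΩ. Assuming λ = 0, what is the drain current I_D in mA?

I_D = 0.564 mA

With gate tied to drain, V_GS = V_DS ≥ V_GS − V_TN, so the device is in saturation.
KCL at the drain: ½ k_n (V_GS − V_TN)² = (V_DD − V_GS)/R.
Let x = V_GS − 1.27. Then 27.9 x² + x − 5.51 = 0, giving x = 0.427 V (positive root), so V_GS = 1.7 V.
I_D = (V_DD − V_GS)/R = (6.78 − 1.7) / 9.01 = 0.564 mA.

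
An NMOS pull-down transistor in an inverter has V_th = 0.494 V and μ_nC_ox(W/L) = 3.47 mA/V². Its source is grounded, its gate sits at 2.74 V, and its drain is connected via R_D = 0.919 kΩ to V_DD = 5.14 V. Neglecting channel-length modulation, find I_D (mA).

V_GS = V_G = 2.74 V, so V_ov = 2.74 − 0.494 = 2.25 V.
Assume saturation: I_D = ½ k_n V_ov² = 0.5 × 3.47 × 2.25² = 8.75 mA, giving V_DS = V_DD − I_D R_D = 5.14 − 8.75 × 0.919 = -2.9 V.
But -2.9 V < V_ov = 2.25 V, so the device is actually in triode.
In triode I_D = k_n[V_ov V_DS − ½ V_DS²] and I_D = (V_DD − V_DS)/R_D. Equating: 1.59 V_DS² − 8.162 V_DS + 5.14 = 0, giving V_DS = 0.735 V (the root below V_ov).
I_D = (5.14 − 0.735) / 0.919 = 4.79 mA.

I_D = 4.79 mA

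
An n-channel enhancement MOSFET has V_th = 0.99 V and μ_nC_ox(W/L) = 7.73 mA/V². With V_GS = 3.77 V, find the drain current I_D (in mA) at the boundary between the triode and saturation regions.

At the boundary V_DS = V_ov = V_GS − V_th = 3.77 − 0.99 = 2.78 V.
I_D = ½ k_n V_ov² = 0.5 × 7.73 × 2.78² = 29.9 mA.

I_D = 29.9 mA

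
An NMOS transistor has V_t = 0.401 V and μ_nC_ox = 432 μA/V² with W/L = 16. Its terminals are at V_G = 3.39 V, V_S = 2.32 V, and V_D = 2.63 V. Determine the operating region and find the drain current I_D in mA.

V_GS = V_G − V_S = 3.39 − 2.32 = 1.07 V; V_DS = V_D − V_S = 2.63 − 2.32 = 0.31 V.
k_n = μ_nC_ox · (W/L) = 6.912 mA/V².
V_ov = V_GS − V_t = 1.07 − 0.401 = 0.669 V.
Since V_DS = 0.31 V < V_ov = 0.669 V, the device is in the triode region.
I_D = k_n [V_ov · V_DS − ½ V_DS²] = 6.912 × [0.669 × 0.31 − 0.5 × 0.31²] = 1.1 mA.

Triode; I_D = 1.10 mA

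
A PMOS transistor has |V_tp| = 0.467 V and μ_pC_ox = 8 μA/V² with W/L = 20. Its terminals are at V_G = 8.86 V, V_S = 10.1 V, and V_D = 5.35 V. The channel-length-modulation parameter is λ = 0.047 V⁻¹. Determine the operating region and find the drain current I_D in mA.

Saturation; I_D = 0.0585 mA

V_SG = V_S − V_G = 10.1 − 8.86 = 1.24 V; V_SD = V_S − V_D = 10.1 − 5.35 = 4.75 V.
k_p = μ_pC_ox · (W/L) = 0.16 mA/V².
V_ov = V_SG − |V_tp| = 1.24 − 0.467 = 0.773 V.
Since V_SD = 4.75 V ≥ V_ov = 0.773 V, the device is in saturation.
I_D = ½ k_p V_ov² (1 + λ V_SD) = 0.5 × 0.16 × 0.773² × (1 + 0.047 × 4.75) = 0.0585 mA.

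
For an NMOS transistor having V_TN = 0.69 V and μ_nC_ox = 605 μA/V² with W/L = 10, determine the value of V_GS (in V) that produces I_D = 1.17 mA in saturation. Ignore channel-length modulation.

V_GS = 1.31 V

k_n = μ_nC_ox · (W/L) = 6.05 mA/V².
In saturation I_D = ½ k_n (V_GS − V_TN)², so V_GS − V_TN = √(2 I_D / k_n) = √(2 × 1.17 / 6.05) = 0.622 V.
V_GS = 0.69 + 0.622 = 1.31 V.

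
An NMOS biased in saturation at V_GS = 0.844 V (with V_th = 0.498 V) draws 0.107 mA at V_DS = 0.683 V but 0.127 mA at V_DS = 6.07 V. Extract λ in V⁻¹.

λ = 0.0355 V⁻¹

With V_GS fixed, I_D ∝ (1 + λ V_DS) in saturation, so I_D2/I_D1 = (1 + λ V_DS2)/(1 + λ V_DS1).
0.127/0.107 = 1.187 = (1 + 6.07 λ)/(1 + 0.683 λ).
Solving: λ (I_D1 V_DS2 − I_D2 V_DS1) = I_D2 − I_D1, so λ = (0.127 − 0.107) / (0.107 × 6.07 − 0.127 × 0.683) = 0.02 / 0.563 = 0.0355 V⁻¹.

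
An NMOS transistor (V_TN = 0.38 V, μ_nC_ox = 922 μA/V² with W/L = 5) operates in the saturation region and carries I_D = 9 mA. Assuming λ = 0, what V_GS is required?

V_GS = 2.36 V

k_n = μ_nC_ox · (W/L) = 4.61 mA/V².
In saturation I_D = ½ k_n (V_GS − V_TN)², so V_GS − V_TN = √(2 I_D / k_n) = √(2 × 9 / 4.61) = 1.98 V.
V_GS = 0.38 + 1.98 = 2.36 V.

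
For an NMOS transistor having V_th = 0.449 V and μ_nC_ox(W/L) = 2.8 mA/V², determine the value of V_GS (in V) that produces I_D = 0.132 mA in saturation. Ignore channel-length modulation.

In saturation I_D = ½ k_n (V_GS − V_th)², so V_GS − V_th = √(2 I_D / k_n) = √(2 × 0.132 / 2.8) = 0.307 V.
V_GS = 0.449 + 0.307 = 0.756 V.

V_GS = 0.756 V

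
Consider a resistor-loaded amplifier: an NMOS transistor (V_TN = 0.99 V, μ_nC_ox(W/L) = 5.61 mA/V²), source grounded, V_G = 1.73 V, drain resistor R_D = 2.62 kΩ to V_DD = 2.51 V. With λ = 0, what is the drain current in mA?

I_D = 0.863 mA

V_GS = V_G = 1.73 V, so V_ov = 1.73 − 0.99 = 0.74 V.
Assume saturation: I_D = ½ k_n V_ov² = 0.5 × 5.61 × 0.74² = 1.54 mA, giving V_DS = V_DD − I_D R_D = 2.51 − 1.54 × 2.62 = -1.51 V.
But -1.51 V < V_ov = 0.74 V, so the device is actually in triode.
In triode I_D = k_n[V_ov V_DS − ½ V_DS²] and I_D = (V_DD − V_DS)/R_D. Equating: 7.35 V_DS² − 11.88 V_DS + 2.51 = 0, giving V_DS = 0.25 V (the root below V_ov).
I_D = (2.51 − 0.25) / 2.62 = 0.863 mA.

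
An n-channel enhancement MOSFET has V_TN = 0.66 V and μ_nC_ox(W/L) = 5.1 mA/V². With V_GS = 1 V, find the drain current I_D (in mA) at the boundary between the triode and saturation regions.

I_D = 0.295 mA

At the boundary V_DS = V_ov = V_GS − V_TN = 1 − 0.66 = 0.34 V.
I_D = ½ k_n V_ov² = 0.5 × 5.1 × 0.34² = 0.295 mA.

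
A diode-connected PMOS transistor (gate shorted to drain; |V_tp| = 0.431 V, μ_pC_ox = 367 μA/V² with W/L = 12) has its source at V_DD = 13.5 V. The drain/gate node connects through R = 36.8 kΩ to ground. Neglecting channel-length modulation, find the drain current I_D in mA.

With gate tied to drain, V_SG = V_SD ≥ V_SG − |V_tp|, so the device is in saturation.
k_p = μ_pC_ox · (W/L) = 4.404 mA/V².
KCL at the drain: ½ k_p (V_SG − |V_tp|)² = (V_DD − V_SG)/R.
Let x = V_SG − 0.431. Then 81 x² + x − 13.07 = 0, giving x = 0.395 V (positive root), so V_SG = 0.826 V.
I_D = (V_DD − V_SG)/R = (13.5 − 0.826) / 36.8 = 0.344 mA.

I_D = 0.344 mA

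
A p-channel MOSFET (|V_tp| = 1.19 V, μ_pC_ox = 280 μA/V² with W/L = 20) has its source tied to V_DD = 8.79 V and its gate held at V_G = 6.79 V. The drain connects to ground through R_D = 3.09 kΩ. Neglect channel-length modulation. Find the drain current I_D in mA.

I_D = 1.84 mA

V_SG = V_DD − V_G = 8.79 − 6.79 = 2 V, so V_ov = 2 − 1.19 = 0.81 V.
k_p = μ_pC_ox · (W/L) = 5.6 mA/V².
Assume saturation: I_D = ½ k_p V_ov² = 0.5 × 5.6 × 0.81² = 1.84 mA, giving V_SD = V_DD − I_D R_D = 8.79 − 1.84 × 3.09 = 3.11 V.
V_SD = 3.11 V ≥ V_ov = 0.81 V, confirming saturation.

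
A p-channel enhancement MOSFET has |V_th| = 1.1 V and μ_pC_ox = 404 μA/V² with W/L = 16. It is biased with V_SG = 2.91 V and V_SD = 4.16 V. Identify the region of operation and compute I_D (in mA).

Saturation; I_D = 10.6 mA

k_p = μ_pC_ox · (W/L) = 6.464 mA/V².
V_ov = V_SG − |V_th| = 2.91 − 1.1 = 1.81 V.
Since V_SD = 4.16 V ≥ V_ov = 1.81 V, the device is in saturation.
I_D = ½ k_p V_ov² = 0.5 × 6.464 × 1.81² = 10.6 mA.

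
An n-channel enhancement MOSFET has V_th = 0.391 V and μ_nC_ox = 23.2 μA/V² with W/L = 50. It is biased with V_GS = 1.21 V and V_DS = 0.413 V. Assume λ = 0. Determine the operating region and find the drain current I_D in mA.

Triode; I_D = 0.293 mA

k_n = μ_nC_ox · (W/L) = 1.16 mA/V².
V_ov = V_GS − V_th = 1.21 − 0.391 = 0.819 V.
Since V_DS = 0.413 V < V_ov = 0.819 V, the device is in the triode region.
I_D = k_n [V_ov · V_DS − ½ V_DS²] = 1.16 × [0.819 × 0.413 − 0.5 × 0.413²] = 0.293 mA.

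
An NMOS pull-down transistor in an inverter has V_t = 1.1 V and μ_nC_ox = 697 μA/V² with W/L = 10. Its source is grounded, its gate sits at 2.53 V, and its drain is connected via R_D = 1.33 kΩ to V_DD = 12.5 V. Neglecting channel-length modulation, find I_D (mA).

V_GS = V_G = 2.53 V, so V_ov = 2.53 − 1.1 = 1.43 V.
k_n = μ_nC_ox · (W/L) = 6.97 mA/V².
Assume saturation: I_D = ½ k_n V_ov² = 0.5 × 6.97 × 1.43² = 7.13 mA, giving V_DS = V_DD − I_D R_D = 12.5 − 7.13 × 1.33 = 3.02 V.
V_DS = 3.02 V ≥ V_ov = 1.43 V, confirming saturation.

I_D = 7.13 mA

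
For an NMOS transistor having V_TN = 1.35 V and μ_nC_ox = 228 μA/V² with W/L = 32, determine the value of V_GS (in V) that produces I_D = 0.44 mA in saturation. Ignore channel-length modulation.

V_GS = 1.70 V

k_n = μ_nC_ox · (W/L) = 7.296 mA/V².
In saturation I_D = ½ k_n (V_GS − V_TN)², so V_GS − V_TN = √(2 I_D / k_n) = √(2 × 0.44 / 7.296) = 0.347 V.
V_GS = 1.35 + 0.347 = 1.7 V.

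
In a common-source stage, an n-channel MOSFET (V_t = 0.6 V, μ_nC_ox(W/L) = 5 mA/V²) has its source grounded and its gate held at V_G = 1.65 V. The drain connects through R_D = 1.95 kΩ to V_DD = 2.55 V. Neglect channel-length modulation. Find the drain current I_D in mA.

I_D = 1.18 mA

V_GS = V_G = 1.65 V, so V_ov = 1.65 − 0.6 = 1.05 V.
Assume saturation: I_D = ½ k_n V_ov² = 0.5 × 5 × 1.05² = 2.76 mA, giving V_DS = V_DD − I_D R_D = 2.55 − 2.76 × 1.95 = -2.82 V.
But -2.82 V < V_ov = 1.05 V, so the device is actually in triode.
In triode I_D = k_n[V_ov V_DS − ½ V_DS²] and I_D = (V_DD − V_DS)/R_D. Equating: 4.88 V_DS² − 11.24 V_DS + 2.55 = 0, giving V_DS = 0.255 V (the root below V_ov).
I_D = (2.55 − 0.255) / 1.95 = 1.18 mA.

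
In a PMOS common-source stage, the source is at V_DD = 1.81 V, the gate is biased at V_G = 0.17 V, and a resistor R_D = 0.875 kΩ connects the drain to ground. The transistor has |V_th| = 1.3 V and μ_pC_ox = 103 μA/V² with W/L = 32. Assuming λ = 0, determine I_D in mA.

I_D = 0.191 mA

V_SG = V_DD − V_G = 1.81 − 0.17 = 1.64 V, so V_ov = 1.64 − 1.3 = 0.34 V.
k_p = μ_pC_ox · (W/L) = 3.296 mA/V².
Assume saturation: I_D = ½ k_p V_ov² = 0.5 × 3.296 × 0.34² = 0.191 mA, giving V_SD = V_DD − I_D R_D = 1.81 − 0.191 × 0.875 = 1.64 V.
V_SD = 1.64 V ≥ V_ov = 0.34 V, confirming saturation.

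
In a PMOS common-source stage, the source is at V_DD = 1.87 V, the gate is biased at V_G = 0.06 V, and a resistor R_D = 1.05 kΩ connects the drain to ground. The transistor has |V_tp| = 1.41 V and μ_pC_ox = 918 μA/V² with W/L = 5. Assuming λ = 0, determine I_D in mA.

I_D = 0.367 mA

V_SG = V_DD − V_G = 1.87 − 0.06 = 1.81 V, so V_ov = 1.81 − 1.41 = 0.4 V.
k_p = μ_pC_ox · (W/L) = 4.59 mA/V².
Assume saturation: I_D = ½ k_p V_ov² = 0.5 × 4.59 × 0.4² = 0.367 mA, giving V_SD = V_DD − I_D R_D = 1.87 − 0.367 × 1.05 = 1.48 V.
V_SD = 1.48 V ≥ V_ov = 0.4 V, confirming saturation.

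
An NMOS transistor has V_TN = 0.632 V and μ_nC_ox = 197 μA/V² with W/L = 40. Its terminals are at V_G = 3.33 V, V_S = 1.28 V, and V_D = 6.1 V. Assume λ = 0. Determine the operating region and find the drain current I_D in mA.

V_GS = V_G − V_S = 3.33 − 1.28 = 2.05 V; V_DS = V_D − V_S = 6.1 − 1.28 = 4.82 V.
k_n = μ_nC_ox · (W/L) = 7.88 mA/V².
V_ov = V_GS − V_TN = 2.05 − 0.632 = 1.42 V.
Since V_DS = 4.82 V ≥ V_ov = 1.42 V, the device is in saturation.
I_D = ½ k_n V_ov² = 0.5 × 7.88 × 1.42² = 7.92 mA.

Saturation; I_D = 7.92 mA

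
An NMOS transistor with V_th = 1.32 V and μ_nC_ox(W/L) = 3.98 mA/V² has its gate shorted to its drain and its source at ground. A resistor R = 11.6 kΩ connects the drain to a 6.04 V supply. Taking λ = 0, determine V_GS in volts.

With gate tied to drain, V_GS = V_DS ≥ V_GS − V_th, so the device is in saturation.
KCL at the drain: ½ k_n (V_GS − V_th)² = (V_DD − V_GS)/R.
Let x = V_GS − 1.32. Then 23.1 x² + x − 4.72 = 0, giving x = 0.431 V (positive root), so V_GS = 1.75 V.
I_D = (V_DD − V_GS)/R = (6.04 − 1.75) / 11.6 = 0.37 mA.

V_GS = 1.75 V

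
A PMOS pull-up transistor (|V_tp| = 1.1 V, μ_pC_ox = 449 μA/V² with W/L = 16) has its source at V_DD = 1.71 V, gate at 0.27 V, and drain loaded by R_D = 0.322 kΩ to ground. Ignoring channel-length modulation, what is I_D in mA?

I_D = 0.415 mA

V_SG = V_DD − V_G = 1.71 − 0.27 = 1.44 V, so V_ov = 1.44 − 1.1 = 0.34 V.
k_p = μ_pC_ox · (W/L) = 7.184 mA/V².
Assume saturation: I_D = ½ k_p V_ov² = 0.5 × 7.184 × 0.34² = 0.415 mA, giving V_SD = V_DD − I_D R_D = 1.71 − 0.415 × 0.322 = 1.58 V.
V_SD = 1.58 V ≥ V_ov = 0.34 V, confirming saturation.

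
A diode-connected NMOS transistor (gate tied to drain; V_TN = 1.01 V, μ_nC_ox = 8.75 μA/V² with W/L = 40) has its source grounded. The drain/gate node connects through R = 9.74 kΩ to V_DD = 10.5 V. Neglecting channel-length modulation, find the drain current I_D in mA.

With gate tied to drain, V_GS = V_DS ≥ V_GS − V_TN, so the device is in saturation.
k_n = μ_nC_ox · (W/L) = 0.35 mA/V².
KCL at the drain: ½ k_n (V_GS − V_TN)² = (V_DD − V_GS)/R.
Let x = V_GS − 1.01. Then 1.7 x² + x − 9.49 = 0, giving x = 2.08 V (positive root), so V_GS = 3.09 V.
I_D = (V_DD − V_GS)/R = (10.5 − 3.09) / 9.74 = 0.76 mA.

I_D = 0.760 mA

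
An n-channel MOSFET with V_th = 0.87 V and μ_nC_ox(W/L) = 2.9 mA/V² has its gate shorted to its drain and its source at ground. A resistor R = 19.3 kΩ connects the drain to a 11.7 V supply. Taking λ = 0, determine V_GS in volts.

V_GS = 1.47 V

With gate tied to drain, V_GS = V_DS ≥ V_GS − V_th, so the device is in saturation.
KCL at the drain: ½ k_n (V_GS − V_th)² = (V_DD − V_GS)/R.
Let x = V_GS − 0.87. Then 28 x² + x − 10.83 = 0, giving x = 0.604 V (positive root), so V_GS = 1.47 V.
I_D = (V_DD − V_GS)/R = (11.7 − 1.47) / 19.3 = 0.53 mA.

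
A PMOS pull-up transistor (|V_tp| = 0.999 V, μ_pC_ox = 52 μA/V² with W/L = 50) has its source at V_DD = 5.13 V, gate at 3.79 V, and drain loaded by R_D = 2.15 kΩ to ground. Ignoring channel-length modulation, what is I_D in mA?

I_D = 0.151 mA

V_SG = V_DD − V_G = 5.13 − 3.79 = 1.34 V, so V_ov = 1.34 − 0.999 = 0.341 V.
k_p = μ_pC_ox · (W/L) = 2.6 mA/V².
Assume saturation: I_D = ½ k_p V_ov² = 0.5 × 2.6 × 0.341² = 0.151 mA, giving V_SD = V_DD − I_D R_D = 5.13 − 0.151 × 2.15 = 4.8 V.
V_SD = 4.8 V ≥ V_ov = 0.341 V, confirming saturation.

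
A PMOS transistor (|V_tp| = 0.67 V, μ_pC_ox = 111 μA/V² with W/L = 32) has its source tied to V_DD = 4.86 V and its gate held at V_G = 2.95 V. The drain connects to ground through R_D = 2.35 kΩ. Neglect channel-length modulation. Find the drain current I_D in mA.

V_SG = V_DD − V_G = 4.86 − 2.95 = 1.91 V, so V_ov = 1.91 − 0.67 = 1.24 V.
k_p = μ_pC_ox · (W/L) = 3.552 mA/V².
Assume saturation: I_D = ½ k_p V_ov² = 0.5 × 3.552 × 1.24² = 2.73 mA, giving V_SD = V_DD − I_D R_D = 4.86 − 2.73 × 2.35 = -1.56 V.
But -1.56 V < V_ov = 1.24 V, so the device is actually in triode.
In triode I_D = k_p[V_ov V_SD − ½ V_SD²] and I_D = (V_DD − V_SD)/R_D. Equating: 4.17 V_SD² − 11.35 V_SD + 4.86 = 0, giving V_SD = 0.532 V (the root below V_ov).
I_D = (4.86 − 0.532) / 2.35 = 1.84 mA.

I_D = 1.84 mA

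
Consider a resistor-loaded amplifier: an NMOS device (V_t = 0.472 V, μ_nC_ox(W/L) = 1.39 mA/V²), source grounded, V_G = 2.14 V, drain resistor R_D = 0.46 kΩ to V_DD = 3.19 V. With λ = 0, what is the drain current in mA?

V_GS = V_G = 2.14 V, so V_ov = 2.14 − 0.472 = 1.67 V.
Assume saturation: I_D = ½ k_n V_ov² = 0.5 × 1.39 × 1.67² = 1.93 mA, giving V_DS = V_DD − I_D R_D = 3.19 − 1.93 × 0.46 = 2.3 V.
V_DS = 2.3 V ≥ V_ov = 1.67 V, confirming saturation.

I_D = 1.93 mA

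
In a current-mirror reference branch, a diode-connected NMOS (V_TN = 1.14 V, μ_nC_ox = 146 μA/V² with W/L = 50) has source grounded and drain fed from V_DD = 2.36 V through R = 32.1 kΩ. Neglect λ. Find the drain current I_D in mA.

With gate tied to drain, V_GS = V_DS ≥ V_GS − V_TN, so the device is in saturation.
k_n = μ_nC_ox · (W/L) = 7.3 mA/V².
KCL at the drain: ½ k_n (V_GS − V_TN)² = (V_DD − V_GS)/R.
Let x = V_GS − 1.14. Then 117 x² + x − 1.22 = 0, giving x = 0.0979 V (positive root), so V_GS = 1.24 V.
I_D = (V_DD − V_GS)/R = (2.36 − 1.24) / 32.1 = 0.035 mA.

I_D = 0.0350 mA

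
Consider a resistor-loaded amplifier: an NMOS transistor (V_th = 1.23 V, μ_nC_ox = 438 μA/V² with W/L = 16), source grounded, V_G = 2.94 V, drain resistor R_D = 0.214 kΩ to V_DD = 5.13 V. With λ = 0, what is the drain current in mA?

I_D = 10.2 mA

V_GS = V_G = 2.94 V, so V_ov = 2.94 − 1.23 = 1.71 V.
k_n = μ_nC_ox · (W/L) = 7.008 mA/V².
Assume saturation: I_D = ½ k_n V_ov² = 0.5 × 7.008 × 1.71² = 10.2 mA, giving V_DS = V_DD − I_D R_D = 5.13 − 10.2 × 0.214 = 2.94 V.
V_DS = 2.94 V ≥ V_ov = 1.71 V, confirming saturation.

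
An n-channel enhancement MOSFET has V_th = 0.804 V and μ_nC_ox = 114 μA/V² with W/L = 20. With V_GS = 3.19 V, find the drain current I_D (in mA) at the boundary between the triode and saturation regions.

At the boundary V_DS = V_ov = V_GS − V_th = 3.19 − 0.804 = 2.39 V.
k_n = μ_nC_ox · (W/L) = 2.28 mA/V².
I_D = ½ k_n V_ov² = 0.5 × 2.28 × 2.39² = 6.49 mA.

I_D = 6.49 mA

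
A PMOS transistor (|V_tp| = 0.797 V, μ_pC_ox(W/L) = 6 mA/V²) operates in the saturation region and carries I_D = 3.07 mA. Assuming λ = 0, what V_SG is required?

In saturation I_D = ½ k_p (V_SG − |V_tp|)², so V_SG − |V_tp| = √(2 I_D / k_p) = √(2 × 3.07 / 6) = 1.01 V.
V_SG = 0.797 + 1.01 = 1.81 V.

V_SG = 1.81 V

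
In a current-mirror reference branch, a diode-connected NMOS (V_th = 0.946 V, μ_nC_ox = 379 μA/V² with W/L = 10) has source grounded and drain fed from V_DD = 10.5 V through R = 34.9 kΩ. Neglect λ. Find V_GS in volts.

With gate tied to drain, V_GS = V_DS ≥ V_GS − V_th, so the device is in saturation.
k_n = μ_nC_ox · (W/L) = 3.79 mA/V².
KCL at the drain: ½ k_n (V_GS − V_th)² = (V_DD − V_GS)/R.
Let x = V_GS − 0.946. Then 66.1 x² + x − 9.554 = 0, giving x = 0.373 V (positive root), so V_GS = 1.32 V.
I_D = (V_DD − V_GS)/R = (10.5 − 1.32) / 34.9 = 0.263 mA.

V_GS = 1.32 V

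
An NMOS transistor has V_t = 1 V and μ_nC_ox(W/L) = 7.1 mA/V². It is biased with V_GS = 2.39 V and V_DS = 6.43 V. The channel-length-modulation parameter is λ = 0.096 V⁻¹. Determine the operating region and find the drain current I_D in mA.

V_ov = V_GS − V_t = 2.39 − 1 = 1.39 V.
Since V_DS = 6.43 V ≥ V_ov = 1.39 V, the device is in saturation.
I_D = ½ k_n V_ov² (1 + λ V_DS) = 0.5 × 7.1 × 1.39² × (1 + 0.096 × 6.43) = 11.1 mA.

Saturation; I_D = 11.1 mA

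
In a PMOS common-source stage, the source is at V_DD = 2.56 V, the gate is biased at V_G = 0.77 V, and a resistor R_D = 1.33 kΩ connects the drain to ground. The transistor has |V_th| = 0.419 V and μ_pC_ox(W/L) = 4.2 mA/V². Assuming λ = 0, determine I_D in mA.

I_D = 1.68 mA

V_SG = V_DD − V_G = 2.56 − 0.77 = 1.79 V, so V_ov = 1.79 − 0.419 = 1.37 V.
Assume saturation: I_D = ½ k_p V_ov² = 0.5 × 4.2 × 1.37² = 3.95 mA, giving V_SD = V_DD − I_D R_D = 2.56 − 3.95 × 1.33 = -2.69 V.
But -2.69 V < V_ov = 1.37 V, so the device is actually in triode.
In triode I_D = k_p[V_ov V_SD − ½ V_SD²] and I_D = (V_DD − V_SD)/R_D. Equating: 2.79 V_SD² − 8.658 V_SD + 2.56 = 0, giving V_SD = 0.331 V (the root below V_ov).
I_D = (2.56 − 0.331) / 1.33 = 1.68 mA.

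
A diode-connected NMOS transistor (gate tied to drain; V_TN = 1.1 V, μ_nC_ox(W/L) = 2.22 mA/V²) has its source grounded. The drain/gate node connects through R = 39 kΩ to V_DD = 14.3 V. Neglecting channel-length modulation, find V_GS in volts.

With gate tied to drain, V_GS = V_DS ≥ V_GS − V_TN, so the device is in saturation.
KCL at the drain: ½ k_n (V_GS − V_TN)² = (V_DD − V_GS)/R.
Let x = V_GS − 1.1. Then 43.3 x² + x − 13.2 = 0, giving x = 0.541 V (positive root), so V_GS = 1.64 V.
I_D = (V_DD − V_GS)/R = (14.3 − 1.64) / 39 = 0.325 mA.

V_GS = 1.64 V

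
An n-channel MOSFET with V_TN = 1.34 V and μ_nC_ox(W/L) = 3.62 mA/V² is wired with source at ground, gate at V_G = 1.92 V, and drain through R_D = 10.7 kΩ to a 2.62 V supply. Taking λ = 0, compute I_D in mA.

I_D = 0.233 mA

V_GS = V_G = 1.92 V, so V_ov = 1.92 − 1.34 = 0.58 V.
Assume saturation: I_D = ½ k_n V_ov² = 0.5 × 3.62 × 0.58² = 0.609 mA, giving V_DS = V_DD − I_D R_D = 2.62 − 0.609 × 10.7 = -3.9 V.
But -3.9 V < V_ov = 0.58 V, so the device is actually in triode.
In triode I_D = k_n[V_ov V_DS − ½ V_DS²] and I_D = (V_DD − V_DS)/R_D. Equating: 19.4 V_DS² − 23.47 V_DS + 2.62 = 0, giving V_DS = 0.124 V (the root below V_ov).
I_D = (2.62 − 0.124) / 10.7 = 0.233 mA.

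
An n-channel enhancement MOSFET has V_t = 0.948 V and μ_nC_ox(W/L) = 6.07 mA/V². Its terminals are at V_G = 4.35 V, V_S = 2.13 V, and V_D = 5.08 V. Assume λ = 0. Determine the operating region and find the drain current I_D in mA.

V_GS = V_G − V_S = 4.35 − 2.13 = 2.22 V; V_DS = V_D − V_S = 5.08 − 2.13 = 2.95 V.
V_ov = V_GS − V_t = 2.22 − 0.948 = 1.27 V.
Since V_DS = 2.95 V ≥ V_ov = 1.27 V, the device is in saturation.
I_D = ½ k_n V_ov² = 0.5 × 6.07 × 1.27² = 4.91 mA.

Saturation; I_D = 4.91 mA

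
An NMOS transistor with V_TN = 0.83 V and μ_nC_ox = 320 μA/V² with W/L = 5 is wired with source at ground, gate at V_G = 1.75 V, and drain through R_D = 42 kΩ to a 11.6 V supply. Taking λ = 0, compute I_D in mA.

V_GS = V_G = 1.75 V, so V_ov = 1.75 − 0.83 = 0.92 V.
k_n = μ_nC_ox · (W/L) = 1.6 mA/V².
Assume saturation: I_D = ½ k_n V_ov² = 0.5 × 1.6 × 0.92² = 0.677 mA, giving V_DS = V_DD − I_D R_D = 11.6 − 0.677 × 42 = -16.8 V.
But -16.8 V < V_ov = 0.92 V, so the device is actually in triode.
In triode I_D = k_n[V_ov V_DS − ½ V_DS²] and I_D = (V_DD − V_DS)/R_D. Equating: 33.6 V_DS² − 62.82 V_DS + 11.6 = 0, giving V_DS = 0.208 V (the root below V_ov).
I_D = (11.6 − 0.208) / 42 = 0.271 mA.

I_D = 0.271 mA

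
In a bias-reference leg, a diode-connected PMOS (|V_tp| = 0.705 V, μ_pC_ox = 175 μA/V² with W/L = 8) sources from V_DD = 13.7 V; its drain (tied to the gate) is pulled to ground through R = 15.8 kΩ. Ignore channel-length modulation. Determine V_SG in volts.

V_SG = 1.74 V

With gate tied to drain, V_SG = V_SD ≥ V_SG − |V_tp|, so the device is in saturation.
k_p = μ_pC_ox · (W/L) = 1.4 mA/V².
KCL at the drain: ½ k_p (V_SG − |V_tp|)² = (V_DD − V_SG)/R.
Let x = V_SG − 0.705. Then 11.1 x² + x − 12.99 = 0, giving x = 1.04 V (positive root), so V_SG = 1.74 V.
I_D = (V_DD − V_SG)/R = (13.7 − 1.74) / 15.8 = 0.757 mA.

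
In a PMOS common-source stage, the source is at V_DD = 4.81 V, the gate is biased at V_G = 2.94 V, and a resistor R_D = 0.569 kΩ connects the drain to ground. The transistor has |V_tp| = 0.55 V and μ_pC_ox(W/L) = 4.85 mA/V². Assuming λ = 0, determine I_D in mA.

V_SG = V_DD − V_G = 4.81 − 2.94 = 1.87 V, so V_ov = 1.87 − 0.55 = 1.32 V.
Assume saturation: I_D = ½ k_p V_ov² = 0.5 × 4.85 × 1.32² = 4.23 mA, giving V_SD = V_DD − I_D R_D = 4.81 − 4.23 × 0.569 = 2.41 V.
V_SD = 2.41 V ≥ V_ov = 1.32 V, confirming saturation.

I_D = 4.23 mA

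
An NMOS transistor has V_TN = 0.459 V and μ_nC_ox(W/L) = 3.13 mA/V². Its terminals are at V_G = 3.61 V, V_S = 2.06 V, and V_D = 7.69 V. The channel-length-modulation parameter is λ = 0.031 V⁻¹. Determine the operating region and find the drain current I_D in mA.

Saturation; I_D = 2.19 mA

V_GS = V_G − V_S = 3.61 − 2.06 = 1.55 V; V_DS = V_D − V_S = 7.69 − 2.06 = 5.63 V.
V_ov = V_GS − V_TN = 1.55 − 0.459 = 1.09 V.
Since V_DS = 5.63 V ≥ V_ov = 1.09 V, the device is in saturation.
I_D = ½ k_n V_ov² (1 + λ V_DS) = 0.5 × 3.13 × 1.09² × (1 + 0.031 × 5.63) = 2.19 mA.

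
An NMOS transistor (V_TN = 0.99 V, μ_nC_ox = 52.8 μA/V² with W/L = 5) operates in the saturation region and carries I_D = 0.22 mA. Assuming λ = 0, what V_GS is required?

k_n = μ_nC_ox · (W/L) = 0.264 mA/V².
In saturation I_D = ½ k_n (V_GS − V_TN)², so V_GS − V_TN = √(2 I_D / k_n) = √(2 × 0.22 / 0.264) = 1.29 V.
V_GS = 0.99 + 1.29 = 2.28 V.

V_GS = 2.28 V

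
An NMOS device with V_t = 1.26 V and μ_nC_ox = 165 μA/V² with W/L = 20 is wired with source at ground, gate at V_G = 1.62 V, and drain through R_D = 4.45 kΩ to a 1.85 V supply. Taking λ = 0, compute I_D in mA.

I_D = 0.214 mA

V_GS = V_G = 1.62 V, so V_ov = 1.62 − 1.26 = 0.36 V.
k_n = μ_nC_ox · (W/L) = 3.3 mA/V².
Assume saturation: I_D = ½ k_n V_ov² = 0.5 × 3.3 × 0.36² = 0.214 mA, giving V_DS = V_DD − I_D R_D = 1.85 − 0.214 × 4.45 = 0.898 V.
V_DS = 0.898 V ≥ V_ov = 0.36 V, confirming saturation.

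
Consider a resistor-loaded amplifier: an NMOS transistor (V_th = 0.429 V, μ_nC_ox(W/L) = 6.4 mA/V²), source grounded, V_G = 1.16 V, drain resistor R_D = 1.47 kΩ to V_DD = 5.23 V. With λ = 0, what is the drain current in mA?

V_GS = V_G = 1.16 V, so V_ov = 1.16 − 0.429 = 0.731 V.
Assume saturation: I_D = ½ k_n V_ov² = 0.5 × 6.4 × 0.731² = 1.71 mA, giving V_DS = V_DD − I_D R_D = 5.23 − 1.71 × 1.47 = 2.72 V.
V_DS = 2.72 V ≥ V_ov = 0.731 V, confirming saturation.

I_D = 1.71 mA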